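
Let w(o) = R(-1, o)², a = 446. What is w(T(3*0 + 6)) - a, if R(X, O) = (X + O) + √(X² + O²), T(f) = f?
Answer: -384 + 10*√37 ≈ -323.17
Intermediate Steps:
R(X, O) = O + X + √(O² + X²) (R(X, O) = (O + X) + √(O² + X²) = O + X + √(O² + X²))
w(o) = (-1 + o + √(1 + o²))² (w(o) = (o - 1 + √(o² + (-1)²))² = (o - 1 + √(o² + 1))² = (o - 1 + √(1 + o²))² = (-1 + o + √(1 + o²))²)
w(T(3*0 + 6)) - a = (-1 + (3*0 + 6) + √(1 + (3*0 + 6)²))² - 1*446 = (-1 + (0 + 6) + √(1 + (0 + 6)²))² - 446 = (-1 + 6 + √(1 + 6²))² - 446 = (-1 + 6 + √(1 + 36))² - 446 = (-1 + 6 + √37)² - 446 = (5 + √37)² - 446 = -446 + (5 + √37)²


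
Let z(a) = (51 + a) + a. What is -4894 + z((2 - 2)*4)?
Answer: -4843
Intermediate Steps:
z(a) = 51 + 2*a
-4894 + z((2 - 2)*4) = -4894 + (51 + 2*((2 - 2)*4)) = -4894 + (51 + 2*(0*4)) = -4894 + (51 + 2*0) = -4894 + (51 + 0) = -4894 + 51 = -4843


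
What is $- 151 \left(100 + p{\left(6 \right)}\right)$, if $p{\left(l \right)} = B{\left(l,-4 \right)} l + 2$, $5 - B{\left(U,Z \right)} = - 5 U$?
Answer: $-47112$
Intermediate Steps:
$B{\left(U,Z \right)} = 5 + 5 U$ ($B{\left(U,Z \right)} = 5 - - 5 U = 5 + 5 U$)
$p{\left(l \right)} = 2 + l \left(5 + 5 l\right)$ ($p{\left(l \right)} = \left(5 + 5 l\right) l + 2 = l \left(5 + 5 l\right) + 2 = 2 + l \left(5 + 5 l\right)$)
$- 151 \left(100 + p{\left(6 \right)}\right) = - 151 \left(100 + \left(2 + 5 \cdot 6 \left(1 + 6\right)\right)\right) = - 151 \left(100 + \left(2 + 5 \cdot 6 \cdot 7\right)\right) = - 151 \left(100 + \left(2 + 210\right)\right) = - 151 \left(100 + 212\right) = \left(-151\right) 312 = -47112$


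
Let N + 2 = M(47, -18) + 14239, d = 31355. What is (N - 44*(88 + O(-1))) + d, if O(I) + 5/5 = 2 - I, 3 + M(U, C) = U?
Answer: 41676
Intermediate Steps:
M(U, C) = -3 + U
O(I) = 1 - I (O(I) = -1 + (2 - I) = 1 - I)
N = 14281 (N = -2 + ((-3 + 47) + 14239) = -2 + (44 + 14239) = -2 + 14283 = 14281)
(N - 44*(88 + O(-1))) + d = (14281 - 44*(88 + (1 - 1*(-1)))) + 31355 = (14281 - 44*(88 + (1 + 1))) + 31355 = (14281 - 44*(88 + 2)) + 31355 = (14281 - 44*90) + 31355 = (14281 - 3960) + 31355 = 10321 + 31355 = 41676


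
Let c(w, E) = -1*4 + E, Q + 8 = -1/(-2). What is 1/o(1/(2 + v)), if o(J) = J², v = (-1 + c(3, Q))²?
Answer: 400689/16 ≈ 25043.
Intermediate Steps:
Q = -15/2 (Q = -8 - 1/(-2) = -8 - 1*(-½) = -8 + ½ = -15/2 ≈ -7.5000)
c(w, E) = -4 + E
v = 625/4 (v = (-1 + (-4 - 15/2))² = (-1 - 23/2)² = (-25/2)² = 625/4 ≈ 156.25)
1/o(1/(2 + v)) = 1/((1/(2 + 625/4))²) = 1/((1/(633/4))²) = 1/((4/633)²) = 1/(16/400689) = 400689/16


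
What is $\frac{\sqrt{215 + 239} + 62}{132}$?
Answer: $\frac{31}{66} + \frac{\sqrt{454}}{132} \approx 0.63112$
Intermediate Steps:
$\frac{\sqrt{215 + 239} + 62}{132} = \frac{\sqrt{454} + 62}{132} = \frac{62 + \sqrt{454}}{132} = \frac{31}{66} + \frac{\sqrt{454}}{132}$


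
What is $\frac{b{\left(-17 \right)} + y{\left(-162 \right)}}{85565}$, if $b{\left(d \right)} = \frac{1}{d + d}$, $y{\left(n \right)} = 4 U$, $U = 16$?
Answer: $\frac{435}{581842} \approx 0.00074763$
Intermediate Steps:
$y{\left(n \right)} = 64$ ($y{\left(n \right)} = 4 \cdot 16 = 64$)
$b{\left(d \right)} = \frac{1}{2 d}$
$\frac{b{\left(-17 \right)} + y{\left(-162 \right)}}{85565} = \frac{\frac{1}{2 \left(-17\right)} + 64}{85565} = \left(\frac{1}{2} \left(- \frac{1}{17}\right) + 64\right) \frac{1}{85565} = \left(- \frac{1}{34} + 64\right) \frac{1}{85565} = \frac{2175}{34} \cdot \frac{1}{85565} = \frac{435}{581842}$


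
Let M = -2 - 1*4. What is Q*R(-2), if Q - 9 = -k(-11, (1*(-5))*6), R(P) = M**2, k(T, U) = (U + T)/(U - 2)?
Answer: 2223/8 ≈ 277.88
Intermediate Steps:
k(T, U) = (T + U)/(-2 + U)
M = -6 (M = -2 - 4 = -6)
R(P) = 36 (R(P) = (-6)**2 = 36)
Q = 247/32 (Q = 9 - (-11 + (1*(-5))*6)/(-2 + (1*(-5))*6) = 9 - (-11 - 5*6)/(-2 - 5*6) = 9 - (-11 - 30)/(-2 - 30) = 9 - (-41)/(-32) = 9 - (-1)*(-41)/32 = 9 - 1*41/32 = 9 - 41/32 = 247/32 ≈ 7.7188)
Q*R(-2) = (247/32)*36 = 2223/8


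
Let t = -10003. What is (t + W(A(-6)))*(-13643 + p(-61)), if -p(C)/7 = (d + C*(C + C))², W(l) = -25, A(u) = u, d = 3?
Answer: 3890962454904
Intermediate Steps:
p(C) = -7*(3 + 2*C²)² (p(C) = -7*(3 + C*(C + C))² = -7*(3 + C*(2*C))² = -7*(3 + 2*C²)²)
(t + W(A(-6)))*(-13643 + p(-61)) = (-10003 - 25)*(-13643 - 7*(3 + 2*(-61)²)²) = -10028*(-13643 - 7*(3 + 2*3721)²) = -10028*(-13643 - 7*(3 + 7442)²) = -10028*(-13643 - 7*7445²) = -10028*(-13643 - 7*55428025) = -10028*(-13643 - 387996175) = -10028*(-388009818) = 3890962454904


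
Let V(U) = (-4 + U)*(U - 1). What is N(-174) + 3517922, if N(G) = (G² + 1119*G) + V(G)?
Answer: 3384642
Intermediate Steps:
V(U) = (-1 + U)*(-4 + U) (V(U) = (-4 + U)*(-1 + U) = (-1 + U)*(-4 + U))
N(G) = 4 + 2*G² + 1114*G (N(G) = (G² + 1119*G) + (4 + G² - 5*G) = 4 + 2*G² + 1114*G)
N(-174) + 3517922 = (4 + 2*(-174)² + 1114*(-174)) + 3517922 = (4 + 2*30276 - 193836) + 3517922 = (4 + 60552 - 193836) + 3517922 = -133280 + 3517922 = 3384642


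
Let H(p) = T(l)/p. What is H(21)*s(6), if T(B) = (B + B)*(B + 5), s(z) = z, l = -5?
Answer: 0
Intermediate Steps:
T(B) = 2*B*(5 + B) (T(B) = (2*B)*(5 + B) = 2*B*(5 + B))
H(p) = 0 (H(p) = (2*(-5)*(5 - 5))/p = (2*(-5)*0)/p = 0/p = 0)
H(21)*s(6) = 0*6 = 0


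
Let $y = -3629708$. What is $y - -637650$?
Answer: $-2992058$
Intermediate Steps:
$y - -637650 = -3629708 - -637650 = -3629708 + 637650 = -2992058$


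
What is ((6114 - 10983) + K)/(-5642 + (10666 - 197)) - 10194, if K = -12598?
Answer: -49223905/4827 ≈ -10198.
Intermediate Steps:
((6114 - 10983) + K)/(-5642 + (10666 - 197)) - 10194 = ((6114 - 10983) - 12598)/(-5642 + (10666 - 197)) - 10194 = (-4869 - 12598)/(-5642 + 10469) - 10194 = -17467/4827 - 10194 = -49223905/4827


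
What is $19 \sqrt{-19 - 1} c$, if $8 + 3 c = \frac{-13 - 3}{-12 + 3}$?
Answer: $- \frac{2128 i \sqrt{5}}{27} \approx - 176.24 i$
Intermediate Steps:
$c = - \frac{56}{27}$ ($c = - \frac{8}{3} + \frac{\left(-13 - 3\right) \frac{1}{-12 + 3}}{3} = - \frac{8}{3} + \frac{\left(-16\right) \frac{1}{-9}}{3} = - \frac{8}{3} + \frac{\left(-16\right) \left(- \frac{1}{9}\right)}{3} = - \frac{8}{3} + \frac{1}{3} \cdot \frac{16}{9} = - \frac{8}{3} + \frac{16}{27} = - \frac{56}{27} \approx -2.0741$)
$19 \sqrt{-19 - 1} c = 19 \sqrt{-19 - 1} \left(- \frac{56}{27}\right) = 19 \sqrt{-20} \left(- \frac{56}{27}\right) = 19 \cdot 2 i \sqrt{5} \left(- \frac{56}{27}\right) = 38 i \sqrt{5} \left(- \frac{56}{27}\right) = - \frac{2128 i \sqrt{5}}{27}$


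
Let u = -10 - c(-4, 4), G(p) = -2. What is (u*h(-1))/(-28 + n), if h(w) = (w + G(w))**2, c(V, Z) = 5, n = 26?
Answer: 135/2 ≈ 67.500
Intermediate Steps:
h(w) = (-2 + w)**2 (h(w) = (w - 2)**2 = (-2 + w)**2)
u = -15 (u = -10 - 1*5 = -10 - 5 = -15)
(u*h(-1))/(-28 + n) = (-15*(-2 - 1)**2)/(-28 + 26) = -15*(-3)**2/(-2) = -15*9*(-1/2) = -135*(-1/2) = 135/2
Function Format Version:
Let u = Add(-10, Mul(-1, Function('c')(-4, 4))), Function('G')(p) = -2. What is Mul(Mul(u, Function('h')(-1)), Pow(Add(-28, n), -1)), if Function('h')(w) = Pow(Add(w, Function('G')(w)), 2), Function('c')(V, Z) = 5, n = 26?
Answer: Rational(135, 2) ≈ 67.500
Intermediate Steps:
Function('h')(w) = Pow(Add(-2, w), 2) (Function('h')(w) = Pow(Add(w, -2), 2) = Pow(Add(-2, w), 2))
u = -15 (u = Add(-10, Mul(-1, 5)) = Add(-10, -5) = -15)
Mul(Mul(u, Function('h')(-1)), Pow(Add(-28, n), -1)) = Mul(Mul(-15, Pow(Add(-2, -1), 2)), Pow(Add(-28, 26), -1)) = Mul(Mul(-15, Pow(-3, 2)), Pow(-2, -1)) = Mul(Mul(-15, 9), Rational(-1, 2)) = Mul(-135, Rational(-1, 2)) = Rational(135, 2)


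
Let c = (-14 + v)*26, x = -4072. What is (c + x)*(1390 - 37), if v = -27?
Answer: -6951714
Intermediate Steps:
c = -1066 (c = (-14 - 27)*26 = -41*26 = -1066)
(c + x)*(1390 - 37) = (-1066 - 4072)*(1390 - 37) = -5138*1353 = -6951714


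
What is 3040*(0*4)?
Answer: 0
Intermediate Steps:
3040*(0*4) = 3040*0 = 0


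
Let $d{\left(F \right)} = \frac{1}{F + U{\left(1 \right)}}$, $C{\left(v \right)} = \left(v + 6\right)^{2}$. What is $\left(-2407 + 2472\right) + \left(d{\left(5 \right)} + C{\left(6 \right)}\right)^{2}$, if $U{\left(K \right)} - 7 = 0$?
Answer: $\frac{2998801}{144} \approx 20825.0$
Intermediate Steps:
$U{\left(K \right)} = 7$ ($U{\left(K \right)} = 7 + 0 = 7$)
$C{\left(v \right)} = \left(6 + v\right)^{2}$
$d{\left(F \right)} = \frac{1}{7 + F}$ ($d{\left(F \right)} = \frac{1}{F + 7} = \frac{1}{7 + F}$)
$\left(-2407 + 2472\right) + \left(d{\left(5 \right)} + C{\left(6 \right)}\right)^{2} = \left(-2407 + 2472\right) + \left(\frac{1}{7 + 5} + \left(6 + 6\right)^{2}\right)^{2} = 65 + \left(\frac{1}{12} + 12^{2}\right)^{2} = 65 + \left(\frac{1}{12} + 144\right)^{2} = 65 + \left(\frac{1729}{12}\right)^{2} = 65 + \frac{2989441}{144} = \frac{2998801}{144}$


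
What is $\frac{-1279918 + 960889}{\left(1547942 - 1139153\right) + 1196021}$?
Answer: $- \frac{319029}{1604810} \approx -0.1988$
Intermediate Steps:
$\frac{-1279918 + 960889}{\left(1547942 - 1139153\right) + 1196021} = - \frac{319029}{408789 + 1196021} = - \frac{319029}{1604810}$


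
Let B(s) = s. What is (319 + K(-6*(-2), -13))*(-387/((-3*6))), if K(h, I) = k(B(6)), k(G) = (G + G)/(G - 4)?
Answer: 13975/2 ≈ 6987.5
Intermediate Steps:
k(G) = 2*G/(-4 + G) (k(G) = (2*G)/(-4 + G) = 2*G/(-4 + G))
K(h, I) = 6 (K(h, I) = 2*6/(-4 + 6) = 2*6/2 = 2*6*(½) = 6)
(319 + K(-6*(-2), -13))*(-387/((-3*6))) = (319 + 6)*(-387/((-3*6))) = 325*(-387/(-18)) = 325*(-387*(-1/18)) = 325*(43/2) = 13975/2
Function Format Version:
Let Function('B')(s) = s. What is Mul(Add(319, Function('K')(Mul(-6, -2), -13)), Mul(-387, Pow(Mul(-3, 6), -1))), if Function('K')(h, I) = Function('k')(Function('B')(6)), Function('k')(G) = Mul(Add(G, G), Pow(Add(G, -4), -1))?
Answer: Rational(13975, 2) ≈ 6987.5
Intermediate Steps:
Function('k')(G) = Mul(2, G, Pow(Add(-4, G), -1)) (Function('k')(G) = Mul(Mul(2, G), Pow(Add(-4, G), -1)) = Mul(2, G, Pow(Add(-4, G), -1)))
Function('K')(h, I) = 6 (Function('K')(h, I) = Mul(2, 6, Pow(Add(-4, 6), -1)) = Mul(2, 6, Pow(2, -1)) = Mul(2, 6, Rational(1, 2)) = 6)
Mul(Add(319, Function('K')(Mul(-6, -2), -13)), Mul(-387, Pow(Mul(-3, 6), -1))) = Mul(Add(319, 6), Mul(-387, Pow(Mul(-3, 6), -1))) = Mul(325, Mul(-387, Pow(-18, -1))) = Mul(325, Mul(-387, Rational(-1, 18))) = Mul(325, Rational(43, 2)) = Rational(13975, 2)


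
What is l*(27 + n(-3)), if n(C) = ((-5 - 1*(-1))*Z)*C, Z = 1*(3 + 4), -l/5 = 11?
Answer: -6105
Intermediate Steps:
l = -55 (l = -5*11 = -55)
Z = 7 (Z = 1*7 = 7)
n(C) = -28*C (n(C) = ((-5 - 1*(-1))*7)*C = ((-5 + 1)*7)*C = (-4*7)*C = -28*C)
l*(27 + n(-3)) = -55*(27 - 28*(-3)) = -55*(27 + 84) = -55*111 = -6105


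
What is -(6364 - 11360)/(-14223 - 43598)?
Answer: -4996/57821 ≈ -0.086405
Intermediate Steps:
-(6364 - 11360)/(-14223 - 43598) = -(-4996)/(-57821) = -(-4996)*(-1)/57821 = -1*4996/57821 = -4996/57821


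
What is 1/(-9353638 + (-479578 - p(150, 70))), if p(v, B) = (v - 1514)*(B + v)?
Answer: -1/9533136 ≈ -1.0490e-7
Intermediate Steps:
p(v, B) = (-1514 + v)*(B + v)
1/(-9353638 + (-479578 - p(150, 70))) = 1/(-9353638 + (-479578 - (150**2 - 1514*70 - 1514*150 + 70*150))) = 1/(-9353638 + (-479578 - (22500 - 105980 - 227100 + 10500))) = 1/(-9353638 + (-479578 - 1*(-300080))) = 1/(-9353638 + (-479578 + 300080)) = 1/(-9353638 - 179498) = 1/(-9533136) = -1/9533136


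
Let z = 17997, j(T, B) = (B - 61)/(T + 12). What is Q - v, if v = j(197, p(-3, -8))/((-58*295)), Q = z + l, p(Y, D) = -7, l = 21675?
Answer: 70933337606/1787995 ≈ 39672.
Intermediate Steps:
j(T, B) = (-61 + B)/(12 + T)
Q = 39672 (Q = 17997 + 21675 = 39672)
v = 34/1787995 (v = ((-61 - 7)/(12 + 197))/((-58*295)) = (-68/209)/(-17110) = ((1/209)*(-68))*(-1/17110) = -68/209*(-1/17110) = 34/1787995 ≈ 1.9016e-5)
Q - v = 39672 - 1*34/1787995 = 39672 - 34/1787995 = 70933337606/1787995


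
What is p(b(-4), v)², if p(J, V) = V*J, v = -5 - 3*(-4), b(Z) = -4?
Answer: 784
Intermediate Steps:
v = 7 (v = -5 + 12 = 7)
p(J, V) = J*V
p(b(-4), v)² = (-4*7)² = (-28)² = 784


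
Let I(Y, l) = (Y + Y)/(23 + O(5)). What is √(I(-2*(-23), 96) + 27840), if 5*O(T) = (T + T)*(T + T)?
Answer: 2*√12870029/43 ≈ 166.86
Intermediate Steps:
O(T) = 4*T²/5 (O(T) = ((T + T)*(T + T))/5 = ((2*T)*(2*T))/5 = (4*T²)/5 = 4*T²/5)
I(Y, l) = 2*Y/43 (I(Y, l) = (Y + Y)/(23 + (⅘)*5²) = (2*Y)/(23 + (⅘)*25) = (2*Y)/(23 + 20) = (2*Y)/43 = (2*Y)*(1/43) = 2*Y/43)
√(I(-2*(-23), 96) + 27840) = √(2*(-2*(-23))/43 + 27840) = √((2/43)*46 + 27840) = √(92/43 + 27840) = √(1197212/43) = 2*√12870029/43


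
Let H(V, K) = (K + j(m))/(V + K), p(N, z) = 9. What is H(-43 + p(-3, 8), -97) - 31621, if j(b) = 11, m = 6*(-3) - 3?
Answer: -4142265/131 ≈ -31620.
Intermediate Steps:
m = -21 (m = -18 - 3 = -21)
H(V, K) = (11 + K)/(K + V) (H(V, K) = (K + 11)/(V + K) = (11 + K)/(K + V))
H(-43 + p(-3, 8), -97) - 31621 = (11 - 97)/(-97 + (-43 + 9)) - 31621 = -86/(-97 - 34) - 31621 = -86/(-131) - 31621 = -1/131*(-86) - 31621 = 86/131 - 31621 = -4142265/131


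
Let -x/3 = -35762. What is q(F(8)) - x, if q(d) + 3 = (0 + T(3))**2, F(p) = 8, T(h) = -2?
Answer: -107285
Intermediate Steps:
x = 107286 (x = -3*(-35762) = 107286)
q(d) = 1 (q(d) = -3 + (0 - 2)**2 = -3 + (-2)**2 = -3 + 4 = 1)
q(F(8)) - x = 1 - 1*107286 = 1 - 107286 = -107285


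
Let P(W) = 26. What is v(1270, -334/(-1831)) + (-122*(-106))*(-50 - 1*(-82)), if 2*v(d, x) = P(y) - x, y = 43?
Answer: 757735380/1831 ≈ 4.1384e+5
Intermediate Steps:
v(d, x) = 13 - x/2 (v(d, x) = (26 - x)/2 = 13 - x/2)
v(1270, -334/(-1831)) + (-122*(-106))*(-50 - 1*(-82)) = (13 - (-167)/(-1831)) + (-122*(-106))*(-50 - 1*(-82)) = (13 - (-167)*(-1)/1831) + 12932*(-50 + 82) = (13 - 1/2*334/1831) + 12932*32 = (13 - 167/1831) + 413824 = 23636/1831 + 413824 = 757735380/1831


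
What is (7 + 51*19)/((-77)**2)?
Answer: 976/5929 ≈ 0.16461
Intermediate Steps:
(7 + 51*19)/((-77)**2) = (7 + 969)/5929 = 976*(1/5929) = 976/5929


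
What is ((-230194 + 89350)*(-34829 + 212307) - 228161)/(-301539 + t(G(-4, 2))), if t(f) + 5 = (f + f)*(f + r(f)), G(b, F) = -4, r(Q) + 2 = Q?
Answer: 24996939593/301464 ≈ 82919.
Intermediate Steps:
r(Q) = -2 + Q
t(f) = -5 + 2*f*(-2 + 2*f) (t(f) = -5 + (f + f)*(f + (-2 + f)) = -5 + (2*f)*(-2 + 2*f) = -5 + 2*f*(-2 + 2*f))
((-230194 + 89350)*(-34829 + 212307) - 228161)/(-301539 + t(G(-4, 2))) = ((-230194 + 89350)*(-34829 + 212307) - 228161)/(-301539 + (-5 - 4*(-4) + 4*(-4)²)) = (-140844*177478 - 228161)/(-301539 + (-5 + 16 + 4*16)) = (-24996711432 - 228161)/(-301539 + (-5 + 16 + 64)) = -24996939593/(-301539 + 75) = -24996939593/(-301464) = -24996939593*(-1/301464) = 24996939593/301464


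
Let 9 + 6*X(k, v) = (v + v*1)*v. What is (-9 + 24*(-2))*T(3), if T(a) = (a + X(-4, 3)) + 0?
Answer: -513/2 ≈ -256.50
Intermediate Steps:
X(k, v) = -3/2 + v²/3 (X(k, v) = -3/2 + ((v + v*1)*v)/6 = -3/2 + ((v + v)*v)/6 = -3/2 + ((2*v)*v)/6 = -3/2 + (2*v²)/6 = -3/2 + v²/3)
T(a) = 3/2 + a (T(a) = (a + (-3/2 + (⅓)*3²)) + 0 = (a + (-3/2 + (⅓)*9)) + 0 = (a + (-3/2 + 3)) + 0 = (a + 3/2) + 0 = (3/2 + a) + 0 = 3/2 + a)
(-9 + 24*(-2))*T(3) = (-9 + 24*(-2))*(3/2 + 3) = (-9 - 48)*(9/2) = -57*9/2 = -513/2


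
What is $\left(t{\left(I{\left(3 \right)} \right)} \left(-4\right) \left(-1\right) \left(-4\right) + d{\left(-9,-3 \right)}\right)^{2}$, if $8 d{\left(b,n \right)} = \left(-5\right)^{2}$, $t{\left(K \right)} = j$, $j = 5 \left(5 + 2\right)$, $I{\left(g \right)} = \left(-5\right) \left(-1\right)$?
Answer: $\frac{19847025}{64} \approx 3.1011 \cdot 10^{5}$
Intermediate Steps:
$I{\left(g \right)} = 5$
$j = 35$ ($j = 5 \cdot 7 = 35$)
$t{\left(K \right)} = 35$
$d{\left(b,n \right)} = \frac{25}{8}$ ($d{\left(b,n \right)} = \frac{\left(-5\right)^{2}}{8} = \frac{1}{8} \cdot 25 = \frac{25}{8}$)
$\left(t{\left(I{\left(3 \right)} \right)} \left(-4\right) \left(-1\right) \left(-4\right) + d{\left(-9,-3 \right)}\right)^{2} = \left(35 \left(-4\right) \left(-1\right) \left(-4\right) + \frac{25}{8}\right)^{2} = \left(35 \cdot 4 \left(-4\right) + \frac{25}{8}\right)^{2} = \left(35 \left(-16\right) + \frac{25}{8}\right)^{2} = \left(-560 + \frac{25}{8}\right)^{2} = \left(- \frac{4455}{8}\right)^{2} = \frac{19847025}{64}$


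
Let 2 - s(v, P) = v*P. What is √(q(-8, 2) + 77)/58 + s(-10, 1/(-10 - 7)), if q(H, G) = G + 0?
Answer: 24/17 + √79/58 ≈ 1.5650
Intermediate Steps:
q(H, G) = G
s(v, P) = 2 - P*v (s(v, P) = 2 - v*P = 2 - P*v)
√(q(-8, 2) + 77)/58 + s(-10, 1/(-10 - 7)) = √(2 + 77)/58 + (2 - 1*(-10)/(-10 - 7)) = √79/58 + (2 - 1*(-10)/(-17)) = √79/58 + (2 - 1*(-1/17)*(-10)) = √79/58 + (2 - 10/17) = √79/58 + 24/17 = 24/17 + √79/58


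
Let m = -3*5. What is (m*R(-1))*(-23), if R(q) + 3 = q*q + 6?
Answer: 1380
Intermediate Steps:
m = -15
R(q) = 3 + q**2 (R(q) = -3 + (q*q + 6) = -3 + (q**2 + 6) = -3 + (6 + q**2) = 3 + q**2)
(m*R(-1))*(-23) = -15*(3 + (-1)**2)*(-23) = -15*(3 + 1)*(-23) = -15*4*(-23) = -60*(-23) = 1380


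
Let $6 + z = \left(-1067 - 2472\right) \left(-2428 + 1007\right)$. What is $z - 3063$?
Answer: $5025850$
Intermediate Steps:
$z = 5028913$ ($z = -6 + \left(-1067 - 2472\right) \left(-2428 + 1007\right) = -6 - -5028919 = -6 + 5028919 = 5028913$)
$z - 3063 = 5028913 - 3063 = 5025850$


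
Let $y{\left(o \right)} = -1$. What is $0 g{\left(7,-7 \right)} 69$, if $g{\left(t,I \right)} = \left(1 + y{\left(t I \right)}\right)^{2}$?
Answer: $0$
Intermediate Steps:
$g{\left(t,I \right)} = 0$ ($g{\left(t,I \right)} = \left(1 - 1\right)^{2} = 0^{2} = 0$)
$0 g{\left(7,-7 \right)} 69 = 0 \cdot 0 \cdot 69 = 0 \cdot 69 = 0$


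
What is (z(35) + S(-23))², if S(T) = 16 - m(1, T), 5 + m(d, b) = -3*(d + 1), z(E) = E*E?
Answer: 1567504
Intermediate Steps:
z(E) = E²
m(d, b) = -8 - 3*d (m(d, b) = -5 - 3*(d + 1) = -5 - 3*(1 + d) = -5 + (-3 - 3*d) = -8 - 3*d)
S(T) = 27 (S(T) = 16 - (-8 - 3*1) = 16 - (-8 - 3) = 16 - 1*(-11) = 16 + 11 = 27)
(z(35) + S(-23))² = (35² + 27)² = (1225 + 27)² = 1252² = 1567504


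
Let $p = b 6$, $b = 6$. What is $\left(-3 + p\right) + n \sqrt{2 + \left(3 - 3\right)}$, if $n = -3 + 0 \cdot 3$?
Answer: $33 - 3 \sqrt{2} \approx 28.757$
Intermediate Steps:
$n = -3$ ($n = -3 + 0 = -3$)
$p = 36$ ($p = 6 \cdot 6 = 36$)
$\left(-3 + p\right) + n \sqrt{2 + \left(3 - 3\right)} = \left(-3 + 36\right) - 3 \sqrt{2 + \left(3 - 3\right)} = 33 - 3 \sqrt{2 + \left(3 - 3\right)} = 33 - 3 \sqrt{2 + 0} = 33 - 3 \sqrt{2}$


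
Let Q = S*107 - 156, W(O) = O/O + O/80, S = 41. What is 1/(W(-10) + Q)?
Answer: 8/33855 ≈ 0.00023630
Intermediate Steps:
W(O) = 1 + O/80 (W(O) = 1 + O*(1/80) = 1 + O/80)
Q = 4231 (Q = 41*107 - 156 = 4387 - 156 = 4231)
1/(W(-10) + Q) = 1/((1 + (1/80)*(-10)) + 4231) = 1/((1 - 1/8) + 4231) = 1/(7/8 + 4231) = 1/(33855/8) = 8/33855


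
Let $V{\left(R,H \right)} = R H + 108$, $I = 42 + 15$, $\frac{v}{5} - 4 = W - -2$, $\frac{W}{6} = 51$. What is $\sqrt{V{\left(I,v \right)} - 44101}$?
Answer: $\sqrt{44927} \approx 211.96$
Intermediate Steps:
$W = 306$ ($W = 6 \cdot 51 = 306$)
$v = 1560$ ($v = 20 + 5 \left(306 - -2\right) = 20 + 5 \left(306 + 2\right) = 20 + 5 \cdot 308 = 20 + 1540 = 1560$)
$I = 57$
$V{\left(R,H \right)} = 108 + H R$ ($V{\left(R,H \right)} = H R + 108 = 108 + H R$)
$\sqrt{V{\left(I,v \right)} - 44101} = \sqrt{\left(108 + 1560 \cdot 57\right) - 44101} = \sqrt{\left(108 + 88920\right) - 44101} = \sqrt{89028 - 44101} = \sqrt{44927}$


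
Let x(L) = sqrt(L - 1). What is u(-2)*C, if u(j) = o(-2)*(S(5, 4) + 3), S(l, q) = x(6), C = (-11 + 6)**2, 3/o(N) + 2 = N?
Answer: -225/4 - 75*sqrt(5)/4 ≈ -98.176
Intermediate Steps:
x(L) = sqrt(-1 + L)
o(N) = 3/(-2 + N)
C = 25 (C = (-5)**2 = 25)
S(l, q) = sqrt(5) (S(l, q) = sqrt(-1 + 6) = sqrt(5))
u(j) = -9/4 - 3*sqrt(5)/4 (u(j) = (3/(-2 - 2))*(sqrt(5) + 3) = (3/(-4))*(3 + sqrt(5)) = (3*(-1/4))*(3 + sqrt(5)) = -3*(3 + sqrt(5))/4 = -9/4 - 3*sqrt(5)/4)
u(-2)*C = (-9/4 - 3*sqrt(5)/4)*25 = -225/4 - 75*sqrt(5)/4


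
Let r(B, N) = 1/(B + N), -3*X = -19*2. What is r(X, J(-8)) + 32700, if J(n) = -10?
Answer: 261603/8 ≈ 32700.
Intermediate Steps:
X = 38/3 (X = -(-19)*2/3 = -⅓*(-38) = 38/3 ≈ 12.667)
r(X, J(-8)) + 32700 = 1/(38/3 - 10) + 32700 = 1/(8/3) + 32700 = 3/8 + 32700 = 261603/8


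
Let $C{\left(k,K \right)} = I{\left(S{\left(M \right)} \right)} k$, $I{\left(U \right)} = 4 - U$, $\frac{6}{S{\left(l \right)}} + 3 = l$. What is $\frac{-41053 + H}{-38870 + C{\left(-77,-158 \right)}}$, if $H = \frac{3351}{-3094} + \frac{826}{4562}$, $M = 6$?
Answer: $\frac{289734382751}{275408523936} \approx 1.052$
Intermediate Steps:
$S{\left(l \right)} = \frac{6}{-3 + l}$
$H = - \frac{6365809}{7057414}$ ($H = 3351 \left(- \frac{1}{3094}\right) + 826 \cdot \frac{1}{4562} = - \frac{3351}{3094} + \frac{413}{2281} = - \frac{6365809}{7057414} \approx -0.902$)
$C{\left(k,K \right)} = 2 k$ ($C{\left(k,K \right)} = \left(4 - \frac{6}{-3 + 6}\right) k = \left(4 - \frac{6}{3}\right) k = \left(4 - 6 \cdot \frac{1}{3}\right) k = \left(4 - 2\right) k = 2 k$)
$\frac{-41053 + H}{-38870 + C{\left(-77,-158 \right)}} = \frac{-41053 - \frac{6365809}{7057414}}{-38870 + 2 \left(-77\right)} = - \frac{289734382751}{7057414 \left(-38870 - 154\right)} = - \frac{289734382751}{7057414 \left(-39024\right)} = \left(- \frac{289734382751}{7057414}\right) \left(- \frac{1}{39024}\right) = \frac{289734382751}{275408523936}$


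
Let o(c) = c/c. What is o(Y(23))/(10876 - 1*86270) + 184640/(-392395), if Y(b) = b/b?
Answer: -2784228111/5916845726 ≈ -0.47056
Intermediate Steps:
Y(b) = 1
o(c) = 1
o(Y(23))/(10876 - 1*86270) + 184640/(-392395) = 1/(10876 - 1*86270) + 184640/(-392395) = 1/(10876 - 86270) + 184640*(-1/392395) = 1/(-75394) - 36928/78479 = 1*(-1/75394) - 36928/78479 = -1/75394 - 36928/78479 = -2784228111/5916845726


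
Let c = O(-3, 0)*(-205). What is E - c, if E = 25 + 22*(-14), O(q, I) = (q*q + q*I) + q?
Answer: 947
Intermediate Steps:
O(q, I) = q + q**2 + I*q (O(q, I) = (q**2 + I*q) + q = q + q**2 + I*q)
E = -283 (E = 25 - 308 = -283)
c = -1230 (c = -3*(1 + 0 - 3)*(-205) = -3*(-2)*(-205) = 6*(-205) = -1230)
E - c = -283 - 1*(-1230) = -283 + 1230 = 947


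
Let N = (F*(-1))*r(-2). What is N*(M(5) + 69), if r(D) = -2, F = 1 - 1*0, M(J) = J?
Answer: 148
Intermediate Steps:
F = 1 (F = 1 + 0 = 1)
N = 2 (N = (1*(-1))*(-2) = -1*(-2) = 2)
N*(M(5) + 69) = 2*(5 + 69) = 2*74 = 148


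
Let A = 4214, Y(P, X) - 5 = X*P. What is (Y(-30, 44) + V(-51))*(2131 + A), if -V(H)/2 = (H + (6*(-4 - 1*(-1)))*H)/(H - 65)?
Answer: -478432035/58 ≈ -8.2488e+6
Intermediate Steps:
Y(P, X) = 5 + P*X (Y(P, X) = 5 + X*P = 5 + P*X)
V(H) = 34*H/(-65 + H) (V(H) = -2*(H + (6*(-4 - 1*(-1)))*H)/(H - 65) = -2*(H + (6*(-4 + 1))*H)/(-65 + H) = -2*(H + (6*(-3))*H)/(-65 + H) = -2*(H - 18*H)/(-65 + H) = -2*(-17*H)/(-65 + H) = -(-34)*H/(-65 + H) = 34*H/(-65 + H))
(Y(-30, 44) + V(-51))*(2131 + A) = ((5 - 30*44) + 34*(-51)/(-65 - 51))*(2131 + 4214) = ((5 - 1320) + 34*(-51)/(-116))*6345 = (-1315 + 34*(-51)*(-1/116))*6345 = (-1315 + 867/58)*6345 = -75403/58*6345 = -478432035/58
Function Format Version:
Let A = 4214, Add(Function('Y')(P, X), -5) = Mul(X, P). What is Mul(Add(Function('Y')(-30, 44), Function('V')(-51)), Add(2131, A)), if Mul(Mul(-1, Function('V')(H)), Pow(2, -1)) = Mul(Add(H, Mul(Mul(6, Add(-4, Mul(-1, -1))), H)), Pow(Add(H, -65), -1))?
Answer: Rational(-478432035, 58) ≈ -8.2488e+6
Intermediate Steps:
Function('Y')(P, X) = Add(5, Mul(P, X)) (Function('Y')(P, X) = Add(5, Mul(X, P)) = Add(5, Mul(P, X)))
Function('V')(H) = Mul(34, H, Pow(Add(-65, H), -1)) (Function('V')(H) = Mul(-2, Mul(Add(H, Mul(Mul(6, Add(-4, Mul(-1, -1))), H)), Pow(Add(H, -65), -1))) = Mul(-2, Mul(Add(H, Mul(Mul(6, Add(-4, 1)), H)), Pow(Add(-65, H), -1))) = Mul(-2, Mul(Add(H, Mul(Mul(6, -3), H)), Pow(Add(-65, H), -1))) = Mul(-2, Mul(Add(H, Mul(-18, H)), Pow(Add(-65, H), -1))) = Mul(-2, Mul(Mul(-17, H), Pow(Add(-65, H), -1))) = Mul(-2, Mul(-17, H, Pow(Add(-65, H), -1))) = Mul(34, H, Pow(Add(-65, H), -1)))
Mul(Add(Function('Y')(-30, 44), Function('V')(-51)), Add(2131, A)) = Mul(Add(Add(5, Mul(-30, 44)), Mul(34, -51, Pow(Add(-65, -51), -1))), Add(2131, 4214)) = Mul(Add(Add(5, -1320), Mul(34, -51, Pow(-116, -1))), 6345) = Mul(Add(-1315, Mul(34, -51, Rational(-1, 116))), 6345) = Mul(Add(-1315, Rational(867, 58)), 6345) = Mul(Rational(-75403, 58), 6345) = Rational(-478432035, 58)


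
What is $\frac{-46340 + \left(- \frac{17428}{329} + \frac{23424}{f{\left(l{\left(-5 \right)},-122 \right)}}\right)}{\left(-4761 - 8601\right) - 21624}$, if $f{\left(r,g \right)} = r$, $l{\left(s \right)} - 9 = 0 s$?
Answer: $\frac{21610516}{17265591} \approx 1.2517$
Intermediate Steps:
$l{\left(s \right)} = 9$ ($l{\left(s \right)} = 9 + 0 s = 9 + 0 = 9$)
$\frac{-46340 + \left(- \frac{17428}{329} + \frac{23424}{f{\left(l{\left(-5 \right)},-122 \right)}}\right)}{\left(-4761 - 8601\right) - 21624} = \frac{-46340 + \left(- \frac{17428}{329} + \frac{23424}{9}\right)}{\left(-4761 - 8601\right) - 21624} = \frac{-46340 + \left(\left(-17428\right) \frac{1}{329} + 23424 \cdot \frac{1}{9}\right)}{-13362 - 21624} = \frac{-46340 + \left(- \frac{17428}{329} + \frac{7808}{3}\right)}{-34986} = \left(-46340 + \frac{2516548}{987}\right) \left(- \frac{1}{34986}\right) = \left(- \frac{43221032}{987}\right) \left(- \frac{1}{34986}\right) = \frac{21610516}{17265591}$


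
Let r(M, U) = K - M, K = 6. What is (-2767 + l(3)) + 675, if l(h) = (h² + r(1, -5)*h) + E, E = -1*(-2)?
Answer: -2066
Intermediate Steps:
E = 2
r(M, U) = 6 - M
l(h) = 2 + h² + 5*h (l(h) = (h² + (6 - 1*1)*h) + 2 = (h² + (6 - 1)*h) + 2 = (h² + 5*h) + 2 = 2 + h² + 5*h)
(-2767 + l(3)) + 675 = (-2767 + (2 + 3² + 5*3)) + 675 = (-2767 + (2 + 9 + 15)) + 675 = (-2767 + 26) + 675 = -2741 + 675 = -2066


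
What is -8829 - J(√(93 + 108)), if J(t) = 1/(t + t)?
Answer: -8829 - √201/402 ≈ -8829.0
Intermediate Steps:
J(t) = 1/(2*t)
-8829 - J(√(93 + 108)) = -8829 - 1/(2*(√(93 + 108))) = -8829 - 1/(2*(√201)) = -8829 - √201/201/2 = -8829 - √201/402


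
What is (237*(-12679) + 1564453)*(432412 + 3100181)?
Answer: -5088594238710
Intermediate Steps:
(237*(-12679) + 1564453)*(432412 + 3100181) = (-3004923 + 1564453)*3532593 = -1440470*3532593 = -5088594238710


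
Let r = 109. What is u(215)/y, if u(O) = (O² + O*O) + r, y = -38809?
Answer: -92559/38809 ≈ -2.3850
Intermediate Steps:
u(O) = 109 + 2*O² (u(O) = (O² + O*O) + 109 = (O² + O²) + 109 = 2*O² + 109 = 109 + 2*O²)
u(215)/y = (109 + 2*215²)/(-38809) = (109 + 2*46225)*(-1/38809) = (109 + 92450)*(-1/38809) = 92559*(-1/38809) = -92559/38809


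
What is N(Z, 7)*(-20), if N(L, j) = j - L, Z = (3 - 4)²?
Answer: -120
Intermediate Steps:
Z = 1 (Z = (-1)² = 1)
N(Z, 7)*(-20) = (7 - 1*1)*(-20) = (7 - 1)*(-20) = 6*(-20) = -120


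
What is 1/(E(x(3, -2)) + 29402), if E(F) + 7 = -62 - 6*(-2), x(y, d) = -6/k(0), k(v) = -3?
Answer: 1/29345 ≈ 3.4077e-5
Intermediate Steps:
x(y, d) = 2 (x(y, d) = -6/(-3) = -6*(-⅓) = 2)
E(F) = -57 (E(F) = -7 + (-62 - 6*(-2)) = -7 + (-62 + 12) = -7 - 50 = -57)
1/(E(x(3, -2)) + 29402) = 1/(-57 + 29402) = 1/29345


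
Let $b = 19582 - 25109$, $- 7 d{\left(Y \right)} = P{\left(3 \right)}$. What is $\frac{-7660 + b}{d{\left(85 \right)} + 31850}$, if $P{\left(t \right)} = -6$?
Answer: $- \frac{92309}{222956} \approx -0.41402$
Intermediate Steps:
$d{\left(Y \right)} = \frac{6}{7}$ ($d{\left(Y \right)} = \left(- \frac{1}{7}\right) \left(-6\right) = \frac{6}{7}$)
$b = -5527$ ($b = 19582 - 25109 = -5527$)
$\frac{-7660 + b}{d{\left(85 \right)} + 31850} = \frac{-7660 - 5527}{\frac{6}{7} + 31850} = - \frac{13187}{\frac{222956}{7}} = \left(-13187\right) \frac{7}{222956} = - \frac{92309}{222956}$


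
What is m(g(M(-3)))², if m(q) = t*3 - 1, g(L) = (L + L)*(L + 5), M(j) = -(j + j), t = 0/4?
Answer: 1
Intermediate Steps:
t = 0 (t = 0*(¼) = 0)
M(j) = -2*j
g(L) = 2*L*(5 + L) (g(L) = (2*L)*(5 + L) = 2*L*(5 + L))
m(q) = -1 (m(q) = 0*3 - 1 = 0 - 1 = -1)
m(g(M(-3)))² = (-1)² = 1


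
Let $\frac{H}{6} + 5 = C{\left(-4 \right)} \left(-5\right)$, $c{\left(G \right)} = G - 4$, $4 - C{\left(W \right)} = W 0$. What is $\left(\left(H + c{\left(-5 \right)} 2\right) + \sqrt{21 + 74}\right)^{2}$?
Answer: $\left(168 - \sqrt{95}\right)^{2} \approx 25044.0$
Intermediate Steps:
$C{\left(W \right)} = 4$ ($C{\left(W \right)} = 4 - W 0 = 4 - 0 = 4 + 0 = 4$)
$c{\left(G \right)} = -4 + G$ ($c{\left(G \right)} = G - 4 = -4 + G$)
$H = -150$ ($H = -30 + 6 \cdot 4 \left(-5\right) = -30 + 6 \left(-20\right) = -30 - 120 = -150$)
$\left(\left(H + c{\left(-5 \right)} 2\right) + \sqrt{21 + 74}\right)^{2} = \left(\left(-150 + \left(-4 - 5\right) 2\right) + \sqrt{21 + 74}\right)^{2} = \left(\left(-150 - 18\right) + \sqrt{95}\right)^{2} = \left(-168 + \sqrt{95}\right)^{2}$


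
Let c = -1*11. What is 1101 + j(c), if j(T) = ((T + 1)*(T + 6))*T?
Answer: 551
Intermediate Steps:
c = -11
j(T) = T*(1 + T)*(6 + T) (j(T) = ((1 + T)*(6 + T))*T = T*(1 + T)*(6 + T))
1101 + j(c) = 1101 - 11*(6 + (-11)² + 7*(-11)) = 1101 - 11*(6 + 121 - 77) = 1101 - 11*50 = 1101 - 550 = 551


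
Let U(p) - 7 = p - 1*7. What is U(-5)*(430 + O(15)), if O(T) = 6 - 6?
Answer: -2150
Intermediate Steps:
U(p) = p (U(p) = 7 + (p - 1*7) = 7 + (p - 7) = 7 + (-7 + p) = p)
O(T) = 0
U(-5)*(430 + O(15)) = -5*(430 + 0) = -5*430 = -2150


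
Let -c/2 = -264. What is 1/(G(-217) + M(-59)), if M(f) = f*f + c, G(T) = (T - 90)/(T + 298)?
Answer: 81/324422 ≈ 0.00024968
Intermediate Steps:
c = 528 (c = -2*(-264) = 528)
G(T) = (-90 + T)/(298 + T)
M(f) = 528 + f² (M(f) = f*f + 528 = f² + 528 = 528 + f²)
1/(G(-217) + M(-59)) = 1/((-90 - 217)/(298 - 217) + (528 + (-59)²)) = 1/(-307/81 + (528 + 3481)) = 1/((1/81)*(-307) + 4009) = 1/(-307/81 + 4009) = 1/(324422/81) = 81/324422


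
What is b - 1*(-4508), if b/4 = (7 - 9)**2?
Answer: 4524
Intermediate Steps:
b = 16 (b = 4*(7 - 9)**2 = 4*(-2)**2 = 4*4 = 16)
b - 1*(-4508) = 16 - 1*(-4508) = 16 + 4508 = 4524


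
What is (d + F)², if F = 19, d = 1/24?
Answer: 208849/576 ≈ 362.58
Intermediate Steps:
d = 1/24 ≈ 0.041667
(d + F)² = (1/24 + 19)² = (457/24)² = 208849/576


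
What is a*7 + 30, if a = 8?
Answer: 86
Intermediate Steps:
a*7 + 30 = 8*7 + 30 = 56 + 30 = 86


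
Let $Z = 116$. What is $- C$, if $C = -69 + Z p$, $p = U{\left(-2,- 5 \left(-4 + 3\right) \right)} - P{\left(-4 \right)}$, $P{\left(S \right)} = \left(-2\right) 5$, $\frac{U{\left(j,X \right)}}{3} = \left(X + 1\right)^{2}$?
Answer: $-13619$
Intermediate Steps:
$U{\left(j,X \right)} = 3 \left(1 + X\right)^{2}$ ($U{\left(j,X \right)} = 3 \left(X + 1\right)^{2} = 3 \left(1 + X\right)^{2}$)
$P{\left(S \right)} = -10$
$p = 118$ ($p = 3 \left(1 - 5 \left(-4 + 3\right)\right)^{2} - -10 = 3 \left(1 - -5\right)^{2} + 10 = 3 \left(1 + 5\right)^{2} + 10 = 3 \cdot 6^{2} + 10 = 3 \cdot 36 + 10 = 108 + 10 = 118$)
$C = 13619$ ($C = -69 + 116 \cdot 118 = -69 + 13688 = 13619$)
$- C = \left(-1\right) 13619 = -13619$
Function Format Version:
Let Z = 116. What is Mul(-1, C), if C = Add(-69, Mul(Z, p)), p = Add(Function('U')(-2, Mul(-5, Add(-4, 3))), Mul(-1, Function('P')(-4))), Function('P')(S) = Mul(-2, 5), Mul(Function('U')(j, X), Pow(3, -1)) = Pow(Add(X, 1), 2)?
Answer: -13619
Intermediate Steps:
Function('U')(j, X) = Mul(3, Pow(Add(1, X), 2)) (Function('U')(j, X) = Mul(3, Pow(Add(X, 1), 2)) = Mul(3, Pow(Add(1, X), 2)))
Function('P')(S) = -10
p = 118 (p = Add(Mul(3, Pow(Add(1, Mul(-5, Add(-4, 3))), 2)), Mul(-1, -10)) = Add(Mul(3, Pow(Add(1, Mul(-5, -1)), 2)), 10) = Add(Mul(3, Pow(Add(1, 5), 2)), 10) = Add(Mul(3, Pow(6, 2)), 10) = Add(Mul(3, 36), 10) = Add(108, 10) = 118)
C = 13619 (C = Add(-69, Mul(116, 118)) = Add(-69, 13688) = 13619)
Mul(-1, C) = Mul(-1, 13619) = -13619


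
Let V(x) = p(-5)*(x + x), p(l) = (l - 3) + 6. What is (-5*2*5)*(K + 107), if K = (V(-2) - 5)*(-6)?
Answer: -4450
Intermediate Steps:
p(l) = 3 + l (p(l) = (-3 + l) + 6 = 3 + l)
V(x) = -4*x (V(x) = (3 - 5)*(x + x) = -4*x)
K = -18 (K = (-4*(-2) - 5)*(-6) = (8 - 5)*(-6) = 3*(-6) = -18)
(-5*2*5)*(K + 107) = (-5*2*5)*(-18 + 107) = -10*5*89 = -50*89 = -4450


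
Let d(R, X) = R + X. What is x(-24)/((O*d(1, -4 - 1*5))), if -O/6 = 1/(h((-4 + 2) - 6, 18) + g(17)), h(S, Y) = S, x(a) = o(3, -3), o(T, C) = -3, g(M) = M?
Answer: -9/16 ≈ -0.56250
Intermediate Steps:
x(a) = -3
O = -⅔ (O = -6/(((-4 + 2) - 6) + 17) = -6/((-2 - 6) + 17) = -6/(-8 + 17) = -6/9 = -6*⅑ = -⅔ ≈ -0.66667)
x(-24)/((O*d(1, -4 - 1*5))) = -3*(-3/(2*(1 + (-4 - 1*5)))) = -3*(-3/(2*(1 + (-4 - 5)))) = -3*(-3/(2*(1 - 9))) = -3/((-⅔*(-8))) = -3/16/3 = -3*3/16 = -9/16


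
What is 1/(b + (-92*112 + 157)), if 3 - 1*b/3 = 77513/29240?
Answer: -29240/296667659 ≈ -9.8562e-5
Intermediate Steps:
b = 30621/29240 (b = 9 - 232539/29240 = 30621/29240 ≈ 1.0472)
1/(b + (-92*112 + 157)) = 1/(30621/29240 + (-92*112 + 157)) = 1/(30621/29240 + (-10304 + 157)) = 1/(30621/29240 - 10147) = 1/(-296667659/29240) = -29240/296667659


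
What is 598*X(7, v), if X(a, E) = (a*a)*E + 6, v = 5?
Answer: 150098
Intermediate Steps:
X(a, E) = 6 + E*a² (X(a, E) = a²*E + 6 = E*a² + 6 = 6 + E*a²)
598*X(7, v) = 598*(6 + 5*7²) = 598*(6 + 5*49) = 598*(6 + 245) = 598*251 = 150098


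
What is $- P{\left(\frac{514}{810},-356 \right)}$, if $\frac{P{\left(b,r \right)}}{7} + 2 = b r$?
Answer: $\frac{646114}{405} \approx 1595.3$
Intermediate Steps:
$P{\left(b,r \right)} = -14 + 7 b r$
$- P{\left(\frac{514}{810},-356 \right)} = - (-14 + 7 \cdot \frac{514}{810} \left(-356\right)) = - (-14 + 7 \cdot 514 \cdot \frac{1}{810} \left(-356\right)) = - (-14 + 7 \cdot \frac{257}{405} \left(-356\right)) = - (-14 - \frac{640444}{405}) = \left(-1\right) \left(- \frac{646114}{405}\right) = \frac{646114}{405}$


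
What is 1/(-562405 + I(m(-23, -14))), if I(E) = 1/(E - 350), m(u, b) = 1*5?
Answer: -345/194029726 ≈ -1.7781e-6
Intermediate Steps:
m(u, b) = 5
I(E) = 1/(-350 + E)
1/(-562405 + I(m(-23, -14))) = 1/(-562405 + 1/(-350 + 5)) = 1/(-562405 + 1/(-345)) = 1/(-562405 - 1/345) = 1/(-194029726/345) = -345/194029726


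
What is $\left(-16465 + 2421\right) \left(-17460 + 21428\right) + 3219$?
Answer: $-55723373$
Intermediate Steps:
$\left(-16465 + 2421\right) \left(-17460 + 21428\right) + 3219 = \left(-14044\right) 3968 + 3219 = -55726592 + 3219 = -55723373$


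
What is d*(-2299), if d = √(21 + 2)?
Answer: -2299*√23 ≈ -11026.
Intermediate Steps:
d = √23 ≈ 4.7958
d*(-2299) = √23*(-2299) = -2299*√23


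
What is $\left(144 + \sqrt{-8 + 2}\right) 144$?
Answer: $20736 + 144 i \sqrt{6} \approx 20736.0 + 352.73 i$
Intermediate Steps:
$\left(144 + \sqrt{-8 + 2}\right) 144 = \left(144 + \sqrt{-6}\right) 144 = \left(144 + i \sqrt{6}\right) 144 = 20736 + 144 i \sqrt{6}$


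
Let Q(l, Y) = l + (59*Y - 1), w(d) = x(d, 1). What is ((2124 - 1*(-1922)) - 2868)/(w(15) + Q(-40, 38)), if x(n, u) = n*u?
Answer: 589/1108 ≈ 0.53159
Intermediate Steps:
w(d) = d (w(d) = d*1 = d)
Q(l, Y) = -1 + l + 59*Y (Q(l, Y) = l + (-1 + 59*Y) = -1 + l + 59*Y)
((2124 - 1*(-1922)) - 2868)/(w(15) + Q(-40, 38)) = ((2124 - 1*(-1922)) - 2868)/(15 + (-1 - 40 + 59*38)) = ((2124 + 1922) - 2868)/(15 + (-1 - 40 + 2242)) = (4046 - 2868)/(15 + 2201) = 1178/2216 = 1178*(1/2216) = 589/1108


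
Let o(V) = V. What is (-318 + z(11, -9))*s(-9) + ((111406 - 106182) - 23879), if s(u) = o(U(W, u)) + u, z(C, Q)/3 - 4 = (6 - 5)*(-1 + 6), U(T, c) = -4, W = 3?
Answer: -14872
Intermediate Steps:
z(C, Q) = 27 (z(C, Q) = 12 + 3*((6 - 5)*(-1 + 6)) = 12 + 3*(1*5) = 12 + 3*5 = 12 + 15 = 27)
s(u) = -4 + u
(-318 + z(11, -9))*s(-9) + ((111406 - 106182) - 23879) = (-318 + 27)*(-4 - 9) + ((111406 - 106182) - 23879) = -291*(-13) + (5224 - 23879) = 3783 - 18655 = -14872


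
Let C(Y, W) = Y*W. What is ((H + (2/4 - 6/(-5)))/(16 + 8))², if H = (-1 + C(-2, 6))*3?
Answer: 139129/57600 ≈ 2.4154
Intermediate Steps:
C(Y, W) = W*Y
H = -39 (H = (-1 + 6*(-2))*3 = (-1 - 12)*3 = -13*3 = -39)
((H + (2/4 - 6/(-5)))/(16 + 8))² = ((-39 + (2/4 - 6/(-5)))/(16 + 8))² = ((-39 + (2*(¼) - 6*(-⅕)))/24)² = ((-39 + (½ + 6/5))*(1/24))² = ((-39 + 17/10)*(1/24))² = (-373/10*1/24)² = (-373/240)² = 139129/57600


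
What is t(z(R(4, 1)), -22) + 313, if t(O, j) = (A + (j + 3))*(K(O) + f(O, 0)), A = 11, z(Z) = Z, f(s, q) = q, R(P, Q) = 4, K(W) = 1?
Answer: 305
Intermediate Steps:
t(O, j) = 14 + j (t(O, j) = (11 + (j + 3))*(1 + 0) = (11 + (3 + j))*1 = (14 + j)*1 = 14 + j)
t(z(R(4, 1)), -22) + 313 = (14 - 22) + 313 = -8 + 313 = 305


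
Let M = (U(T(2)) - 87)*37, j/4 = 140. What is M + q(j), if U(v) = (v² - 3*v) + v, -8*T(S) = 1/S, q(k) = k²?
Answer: 79458757/256 ≈ 3.1039e+5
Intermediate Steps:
j = 560 (j = 4*140 = 560)
T(S) = -1/(8*S)
U(v) = v² - 2*v
M = -822843/256 (M = ((-⅛/2)*(-2 - ⅛/2) - 87)*37 = ((-⅛*½)*(-2 - ⅛*½) - 87)*37 = (-(-2 - 1/16)/16 - 87)*37 = (-1/16*(-33/16) - 87)*37 = (33/256 - 87)*37 = -22239/256*37 = -822843/256 ≈ -3214.2)
M + q(j) = -822843/256 + 560² = -822843/256 + 313600 = 79458757/256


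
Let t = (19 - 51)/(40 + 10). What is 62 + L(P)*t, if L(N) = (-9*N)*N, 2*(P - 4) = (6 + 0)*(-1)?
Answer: 1694/25 ≈ 67.760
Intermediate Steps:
t = -16/25 (t = -32/50 = -32*1/50 = -16/25 ≈ -0.64000)
P = 1 (P = 4 + ((6 + 0)*(-1))/2 = 4 + (6*(-1))/2 = 4 + (½)*(-6) = 4 - 3 = 1)
L(N) = -9*N²
62 + L(P)*t = 62 - 9*1²*(-16/25) = 62 - 9*1*(-16/25) = 62 - 9*(-16/25) = 62 + 144/25 = 1694/25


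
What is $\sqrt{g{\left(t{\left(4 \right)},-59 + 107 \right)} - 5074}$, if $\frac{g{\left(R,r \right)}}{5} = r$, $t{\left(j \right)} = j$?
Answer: $i \sqrt{4834} \approx 69.527 i$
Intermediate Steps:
$g{\left(R,r \right)} = 5 r$
$\sqrt{g{\left(t{\left(4 \right)},-59 + 107 \right)} - 5074} = \sqrt{5 \left(-59 + 107\right) - 5074} = \sqrt{5 \cdot 48 - 5074} = \sqrt{240 - 5074} = \sqrt{-4834} = i \sqrt{4834}$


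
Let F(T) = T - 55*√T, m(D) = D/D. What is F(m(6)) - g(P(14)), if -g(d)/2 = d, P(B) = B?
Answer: -26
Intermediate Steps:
m(D) = 1
g(d) = -2*d
F(m(6)) - g(P(14)) = (1 - 55*√1) - (-2)*14 = (1 - 55*1) - 1*(-28) = (1 - 55) + 28 = -54 + 28 = -26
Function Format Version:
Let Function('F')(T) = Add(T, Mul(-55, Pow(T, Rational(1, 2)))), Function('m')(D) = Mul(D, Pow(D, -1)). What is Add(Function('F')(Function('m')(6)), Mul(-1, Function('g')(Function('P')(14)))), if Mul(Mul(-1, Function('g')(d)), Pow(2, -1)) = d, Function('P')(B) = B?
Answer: -26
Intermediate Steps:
Function('m')(D) = 1
Function('g')(d) = Mul(-2, d)
Add(Function('F')(Function('m')(6)), Mul(-1, Function('g')(Function('P')(14)))) = Add(Add(1, Mul(-55, Pow(1, Rational(1, 2)))), Mul(-1, Mul(-2, 14))) = Add(Add(1, Mul(-55, 1)), Mul(-1, -28)) = Add(Add(1, -55), 28) = Add(-54, 28) = -26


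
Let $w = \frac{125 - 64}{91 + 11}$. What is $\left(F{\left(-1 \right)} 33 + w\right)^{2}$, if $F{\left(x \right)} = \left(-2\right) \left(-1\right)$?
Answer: $\frac{46144849}{10404} \approx 4435.3$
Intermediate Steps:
$F{\left(x \right)} = 2$
$w = \frac{61}{102} \approx 0.59804$
$\left(F{\left(-1 \right)} 33 + w\right)^{2} = \left(2 \cdot 33 + \frac{61}{102}\right)^{2} = \left(66 + \frac{61}{102}\right)^{2} = \left(\frac{6793}{102}\right)^{2} = \frac{46144849}{10404}$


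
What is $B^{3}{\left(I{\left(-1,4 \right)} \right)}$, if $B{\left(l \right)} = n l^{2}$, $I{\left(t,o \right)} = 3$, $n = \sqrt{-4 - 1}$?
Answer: $- 3645 i \sqrt{5} \approx - 8150.5 i$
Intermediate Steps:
$n = i \sqrt{5}$ ($n = \sqrt{-5} = i \sqrt{5} \approx 2.2361 i$)
$B{\left(l \right)} = i \sqrt{5} l^{2}$
$B^{3}{\left(I{\left(-1,4 \right)} \right)} = \left(i \sqrt{5} \cdot 3^{2}\right)^{3} = \left(i \sqrt{5} \cdot 9\right)^{3} = \left(9 i \sqrt{5}\right)^{3} = - 3645 i \sqrt{5}$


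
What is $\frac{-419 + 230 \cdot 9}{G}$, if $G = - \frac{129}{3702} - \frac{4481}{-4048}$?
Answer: $\frac{4123564016}{2677745} \approx 1539.9$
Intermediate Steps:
$G = \frac{2677745}{2497616}$ ($G = \left(-129\right) \frac{1}{3702} - - \frac{4481}{4048} = - \frac{43}{1234} + \frac{4481}{4048} = \frac{2677745}{2497616} \approx 1.0721$)
$\frac{-419 + 230 \cdot 9}{G} = \frac{-419 + 230 \cdot 9}{\frac{2677745}{2497616}} = \left(-419 + 2070\right) \frac{2497616}{2677745} = 1651 \cdot \frac{2497616}{2677745} = \frac{4123564016}{2677745}$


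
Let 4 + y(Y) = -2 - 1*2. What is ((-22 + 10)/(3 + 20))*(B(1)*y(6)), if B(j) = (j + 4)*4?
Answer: 1920/23 ≈ 83.478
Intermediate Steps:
y(Y) = -8 (y(Y) = -4 + (-2 - 1*2) = -4 + (-2 - 2) = -4 - 4 = -8)
B(j) = 16 + 4*j (B(j) = (4 + j)*4 = 16 + 4*j)
((-22 + 10)/(3 + 20))*(B(1)*y(6)) = ((-22 + 10)/(3 + 20))*((16 + 4*1)*(-8)) = (-12/23)*((16 + 4)*(-8)) = (-12*1/23)*(20*(-8)) = -12/23*(-160) = 1920/23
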